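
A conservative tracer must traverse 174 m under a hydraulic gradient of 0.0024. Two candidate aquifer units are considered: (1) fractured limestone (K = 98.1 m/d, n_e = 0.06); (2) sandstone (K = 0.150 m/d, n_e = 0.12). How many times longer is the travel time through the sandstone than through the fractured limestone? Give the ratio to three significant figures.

Unit 1 (fractured limestone): v = 98.1×0.0024/0.06 = 3.924 m/d, t = 174/3.924 = 44.34 d
Unit 2 (sandstone): v = 0.150×0.0024/0.12 = 0.003000 m/d, t = 174/0.003000 = 58000 d
t(sandstone) / t(fractured limestone) = 58000/44.34 = 1310

1310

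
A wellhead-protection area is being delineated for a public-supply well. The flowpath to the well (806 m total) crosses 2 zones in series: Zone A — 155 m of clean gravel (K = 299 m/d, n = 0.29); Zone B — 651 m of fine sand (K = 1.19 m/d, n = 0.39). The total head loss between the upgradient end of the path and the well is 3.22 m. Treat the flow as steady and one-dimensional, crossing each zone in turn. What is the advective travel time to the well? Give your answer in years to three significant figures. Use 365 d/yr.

Steady 1-D flow in series ⇒ the Darcy flux q is identical in every zone and the zone head losses add (resistances L/K in series).
Σ(L/K) = 155/299 + 651/1.19 = 0.5184 + 547.1 = 547.6 d
q = ΔH / Σ(L/K) = 3.22 / 547.6 = 0.005880 m/d (same in every zone)
Zone A: v = q/n = 0.005880/0.29 = 0.02028 m/d → t_A = 155/0.02028 = 7644 d
Zone B: v = q/n = 0.005880/0.39 = 0.01508 m/d → t_B = 651/0.01508 = 43180 d
Total t = 7644 + 43180 = 50820 d
   = 50820 / 365 = 139 yr

139 years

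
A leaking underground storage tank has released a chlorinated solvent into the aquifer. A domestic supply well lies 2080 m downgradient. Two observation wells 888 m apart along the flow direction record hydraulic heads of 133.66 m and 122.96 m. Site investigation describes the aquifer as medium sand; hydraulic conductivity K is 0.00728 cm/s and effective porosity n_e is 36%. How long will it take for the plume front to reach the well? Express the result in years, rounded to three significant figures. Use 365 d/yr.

Hydraulic gradient i = (133.66 − 122.96) / 888 = 10.70 / 888 = 0.01205
K = 0.00728 cm/s × 864 = 6.290 m/d
q = Ki = 6.290 × 0.01205 = 0.07579 m/d
Average linear velocity = 0.07579 / 0.36 = 0.2105 m/d
t = L / v = 2080 / 0.2105 = 9880 d
   = 9880 / 365 = 27.1 yr

27.1 years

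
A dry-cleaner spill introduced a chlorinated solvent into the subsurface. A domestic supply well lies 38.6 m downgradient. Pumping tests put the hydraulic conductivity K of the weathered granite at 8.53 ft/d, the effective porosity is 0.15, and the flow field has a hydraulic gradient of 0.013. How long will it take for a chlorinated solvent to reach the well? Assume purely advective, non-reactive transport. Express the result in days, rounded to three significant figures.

171 days

K = 8.53 ft/d × 0.3048 = 2.600 m/d
Darcy flux q = K·i = 2.600 × 0.013 = 0.03380 m/d
v_s = q/n_e = 0.03380/0.15 = 0.2253 m/d
t = L / v = 38.6 / 0.2253 = 171.3 d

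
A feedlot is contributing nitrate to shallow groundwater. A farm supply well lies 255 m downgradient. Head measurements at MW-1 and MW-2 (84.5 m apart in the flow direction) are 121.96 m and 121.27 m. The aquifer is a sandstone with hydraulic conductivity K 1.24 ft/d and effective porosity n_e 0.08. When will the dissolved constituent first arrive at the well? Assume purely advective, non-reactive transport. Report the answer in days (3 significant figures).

6610 days

Hydraulic gradient i = (121.96 − 121.27) / 84.5 = 0.69 / 84.5 = 0.008166
K = 1.24 ft/d × 0.3048 = 0.3780 m/d
Specific discharge q = 0.3780 × 0.008166 = 0.003086 m/d
Seepage velocity v = q / n = 0.003086 / 0.08 = 0.03858 m/d
t = L / v = 255 / 0.03858 = 6610 d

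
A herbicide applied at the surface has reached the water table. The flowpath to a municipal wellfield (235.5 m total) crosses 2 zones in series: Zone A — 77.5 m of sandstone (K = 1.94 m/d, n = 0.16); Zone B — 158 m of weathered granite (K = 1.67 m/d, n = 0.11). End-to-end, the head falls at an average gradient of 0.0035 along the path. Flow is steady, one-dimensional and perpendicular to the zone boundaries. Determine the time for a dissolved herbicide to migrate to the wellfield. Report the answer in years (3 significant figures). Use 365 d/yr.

13.3 years

Steady 1-D flow in series ⇒ the Darcy flux q is identical in every zone and the zone head losses add (resistances L/K in series).
Σ(L/K) = 77.5/1.94 + 158/1.67 = 39.95 + 94.61 = 134.6 d
K_eq = L_total / Σ(L/K) = 235.5 / 134.6 = 1.750 m/d
q = K_eq · i = 1.750 × 0.0035 = 0.006126 m/d (same in every zone)
Zone A: v = q/n = 0.006126/0.16 = 0.03828 m/d → t_A = 77.5/0.03828 = 2024 d
Zone B: v = q/n = 0.006126/0.11 = 0.05569 m/d → t_B = 158/0.05569 = 2837 d
Total t = 2024 + 2837 = 4862 d
   = 4862 / 365 = 13.3 yr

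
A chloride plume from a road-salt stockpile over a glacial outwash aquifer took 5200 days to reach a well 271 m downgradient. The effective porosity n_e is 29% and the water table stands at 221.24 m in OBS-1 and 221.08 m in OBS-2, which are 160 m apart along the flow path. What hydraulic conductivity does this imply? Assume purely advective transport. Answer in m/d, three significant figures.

Hydraulic gradient i = (221.24 − 221.08) / 160 = 0.16 / 160 = 0.001000
v = L / t = 271 / 5200 = 0.05212 m/d
K = v · n / i = 0.05212 × 0.29 / 0.001000 = 15.1 m/d

15.1 m/d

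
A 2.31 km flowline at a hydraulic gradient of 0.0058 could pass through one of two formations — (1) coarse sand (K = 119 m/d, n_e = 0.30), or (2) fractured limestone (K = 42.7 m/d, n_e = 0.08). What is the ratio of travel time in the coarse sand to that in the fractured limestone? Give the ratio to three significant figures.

1.35

Unit 1 (coarse sand): v = 119×0.0058/0.30 = 2.301 m/d, t = 2310/2.301 = 1004 d
Unit 2 (fractured limestone): v = 42.7×0.0058/0.08 = 3.096 m/d, t = 2310/3.096 = 746.2 d
t(coarse sand) / t(fractured limestone) = 1004/746.2 = 1.35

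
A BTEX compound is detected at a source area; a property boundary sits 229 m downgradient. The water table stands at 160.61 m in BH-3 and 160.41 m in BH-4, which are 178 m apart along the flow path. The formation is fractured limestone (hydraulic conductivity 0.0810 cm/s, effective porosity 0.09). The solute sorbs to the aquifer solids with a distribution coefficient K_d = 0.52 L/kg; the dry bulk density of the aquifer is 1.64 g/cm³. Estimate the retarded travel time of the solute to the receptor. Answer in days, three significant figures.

2750 days

Hydraulic gradient i = (160.61 − 160.41) / 178 = 0.20 / 178 = 0.001124
K = 0.0810 cm/s × 864 = 69.98 m/d
q = Ki = 69.98 × 0.001124 = 0.07863 m/d
v = Ki/n = 69.98·0.001124/0.09 = 0.8737 m/d
Retardation R = 1 + ρ_b·K_d/n = 1 + 1.64×0.52/0.09 = 10.48
Contaminant velocity v_c = v/R = 0.8737/10.48 = 0.08340 m/d
t = L/v_c = 229/0.08340 = 2746 d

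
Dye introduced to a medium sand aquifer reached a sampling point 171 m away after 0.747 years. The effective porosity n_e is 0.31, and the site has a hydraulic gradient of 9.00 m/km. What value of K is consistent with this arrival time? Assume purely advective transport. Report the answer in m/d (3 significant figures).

t = 0.747 years = 272.7 d
v = L / t = 171 / 272.7 = 0.6272 m/d
K = v · n / i = 0.6272 × 0.31 / 0.0090 = 21.6 m/d

21.6 m/d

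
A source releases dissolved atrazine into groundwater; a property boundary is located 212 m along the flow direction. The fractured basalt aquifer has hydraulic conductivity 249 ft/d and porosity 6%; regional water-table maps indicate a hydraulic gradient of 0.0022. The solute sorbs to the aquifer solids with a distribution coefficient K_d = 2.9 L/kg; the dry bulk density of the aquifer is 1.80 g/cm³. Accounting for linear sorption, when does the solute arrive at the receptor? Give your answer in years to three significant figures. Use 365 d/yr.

18.4 years

K = 249 ft/d × 0.3048 = 75.90 m/d
Specific discharge q = 75.90 × 0.0022 = 0.1670 m/d
v_s = q/n_e = 0.1670/0.06 = 2.783 m/d
Retardation R = 1 + ρ_b·K_d/n = 1 + 1.80×2.9/0.06 = 88.00
Contaminant velocity v_c = v/R = 2.783/88.00 = 0.03162 m/d
t = L/v_c = 212/0.03162 = 6704 d
   = 6704/365 = 18.4 yr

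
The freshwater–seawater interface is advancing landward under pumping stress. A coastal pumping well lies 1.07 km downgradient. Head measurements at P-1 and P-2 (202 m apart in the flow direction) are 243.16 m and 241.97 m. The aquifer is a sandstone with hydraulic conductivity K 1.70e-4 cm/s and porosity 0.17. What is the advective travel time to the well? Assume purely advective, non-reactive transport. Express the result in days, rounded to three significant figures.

210000 days

Hydraulic gradient i = (243.16 − 241.97) / 202 = 1.19 / 202 = 0.005891
K = 1.70e-4 cm/s × 864 = 0.1469 m/d
q = Ki = 0.1469 × 0.005891 = 8.653e-4 m/d
Seepage velocity v = q / n = 8.653e-4 / 0.17 = 0.005090 m/d
L = 1.07 km = 1070 m
t = L / v = 1070 / 0.005090 = 210200 d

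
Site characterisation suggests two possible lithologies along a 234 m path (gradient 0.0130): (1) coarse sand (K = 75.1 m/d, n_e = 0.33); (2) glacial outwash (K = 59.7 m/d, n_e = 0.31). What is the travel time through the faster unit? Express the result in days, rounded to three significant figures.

79.1 days

Unit 1 (coarse sand): v = 75.1×0.013/0.33 = 2.958 m/d, t = 234/2.958 = 79.09 d
Unit 2 (glacial outwash): v = 59.7×0.013/0.31 = 2.504 m/d, t = 234/2.504 = 93.47 d
Faster unit: t = 79.1 d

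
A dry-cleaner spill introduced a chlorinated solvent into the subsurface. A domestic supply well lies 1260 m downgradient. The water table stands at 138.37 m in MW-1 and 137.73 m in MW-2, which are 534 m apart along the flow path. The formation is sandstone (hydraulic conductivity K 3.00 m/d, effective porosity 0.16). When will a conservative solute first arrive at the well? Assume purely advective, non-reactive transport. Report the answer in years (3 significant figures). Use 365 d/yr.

154 years

Hydraulic gradient i = (138.37 − 137.73) / 534 = 0.64 / 534 = 0.001199
Darcy flux q = K·i = 3.00 × 0.001199 = 0.003596 m/d
v_s = q/n_e = 0.003596/0.16 = 0.02247 m/d
t = L / v = 1260 / 0.02247 = 56070 d
   = 56070 / 365 = 154 yr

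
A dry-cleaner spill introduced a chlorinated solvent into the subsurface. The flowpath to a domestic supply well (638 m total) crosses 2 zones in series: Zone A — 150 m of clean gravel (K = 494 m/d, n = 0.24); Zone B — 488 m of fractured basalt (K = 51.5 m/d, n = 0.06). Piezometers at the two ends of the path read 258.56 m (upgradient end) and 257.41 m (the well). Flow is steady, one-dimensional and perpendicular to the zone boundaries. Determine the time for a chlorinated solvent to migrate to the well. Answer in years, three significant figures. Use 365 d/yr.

Total head drop ΔH = 258.56 − 257.41 = 1.15 m
Continuity: the same q passes through each zone, so ΔH = q·Σ(L_j/K_j) — the zones act as resistances in series.
Σ(L/K) = 150/494 + 488/51.5 = 0.3036 + 9.476 = 9.779 d
q = ΔH / Σ(L/K) = 1.15 / 9.779 = 0.1176 m/d (same in every zone)
Zone A: v = q/n = 0.1176/0.24 = 0.4900 m/d → t_A = 150/0.4900 = 306.1 d
Zone B: v = q/n = 0.1176/0.06 = 1.960 m/d → t_B = 488/1.960 = 249.0 d
Total t = 306.1 + 249.0 = 555.1 d
   = 555.1 / 365 = 1.52 yr

1.52 years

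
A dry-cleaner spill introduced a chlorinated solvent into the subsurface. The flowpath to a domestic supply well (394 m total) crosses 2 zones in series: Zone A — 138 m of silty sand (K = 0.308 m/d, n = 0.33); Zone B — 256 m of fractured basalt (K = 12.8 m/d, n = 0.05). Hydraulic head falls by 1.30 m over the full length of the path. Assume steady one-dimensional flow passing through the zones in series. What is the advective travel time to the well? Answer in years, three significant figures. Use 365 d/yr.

Steady 1-D flow in series ⇒ the Darcy flux q is identical in every zone and the zone head losses add (resistances L/K in series).
Σ(L/K) = 138/0.308 + 256/12.8 = 448.1 + 20.00 = 468.1 d
q = ΔH / Σ(L/K) = 1.30 / 468.1 = 0.002777 m/d (same in every zone)
Zone A: v = q/n = 0.002777/0.33 = 0.008417 m/d → t_A = 138/0.008417 = 16400 d
Zone B: v = q/n = 0.002777/0.05 = 0.05555 m/d → t_B = 256/0.05555 = 4609 d
Total t = 16400 + 4609 = 21000 d
   = 21000 / 365 = 57.5 yr

57.5 years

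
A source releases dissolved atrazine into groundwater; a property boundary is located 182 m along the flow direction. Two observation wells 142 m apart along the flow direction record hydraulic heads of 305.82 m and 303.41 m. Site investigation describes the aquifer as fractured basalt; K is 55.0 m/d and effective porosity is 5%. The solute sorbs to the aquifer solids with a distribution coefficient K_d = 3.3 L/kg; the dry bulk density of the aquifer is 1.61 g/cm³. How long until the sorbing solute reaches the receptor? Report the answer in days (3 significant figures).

Hydraulic gradient i = (305.82 − 303.41) / 142 = 2.41 / 142 = 0.01697
q = Ki = 55.0 × 0.01697 = 0.9335 m/d
v = Ki/n = 55.0·0.01697/0.05 = 18.67 m/d
Retardation R = 1 + ρ_b·K_d/n = 1 + 1.61×3.3/0.05 = 107.3
Contaminant velocity v_c = v/R = 18.67/107.3 = 0.1741 m/d
t = L/v_c = 182/0.1741 = 1046 d

1050 days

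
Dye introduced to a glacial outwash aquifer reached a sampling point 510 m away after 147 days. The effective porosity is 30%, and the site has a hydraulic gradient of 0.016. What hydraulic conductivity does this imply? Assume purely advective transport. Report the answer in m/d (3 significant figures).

65.1 m/d

v = L / t = 510 / 147 = 3.469 m/d
K = v · n / i = 3.469 × 0.30 / 0.016 = 65.1 m/d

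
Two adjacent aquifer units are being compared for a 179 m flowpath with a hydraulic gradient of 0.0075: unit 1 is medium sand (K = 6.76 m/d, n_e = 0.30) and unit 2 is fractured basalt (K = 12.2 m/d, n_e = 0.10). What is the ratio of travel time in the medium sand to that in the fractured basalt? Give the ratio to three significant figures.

5.41

Unit 1 (medium sand): v = 6.76×0.0075/0.30 = 0.1690 m/d, t = 179/0.1690 = 1059 d
Unit 2 (fractured basalt): v = 12.2×0.0075/0.10 = 0.9150 m/d, t = 179/0.9150 = 195.6 d
t(medium sand) / t(fractured basalt) = 1059/195.6 = 5.41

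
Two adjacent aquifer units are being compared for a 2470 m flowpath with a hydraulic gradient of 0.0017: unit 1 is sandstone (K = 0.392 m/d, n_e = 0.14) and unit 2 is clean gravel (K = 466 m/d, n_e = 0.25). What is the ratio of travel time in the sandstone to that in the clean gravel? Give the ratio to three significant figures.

Unit 1 (sandstone): v = 0.392×0.0017/0.14 = 0.004760 m/d, t = 2470/0.004760 = 518900 d
Unit 2 (clean gravel): v = 466×0.0017/0.25 = 3.169 m/d, t = 2470/3.169 = 779.5 d
t(sandstone) / t(clean gravel) = 518900/779.5 = 666

666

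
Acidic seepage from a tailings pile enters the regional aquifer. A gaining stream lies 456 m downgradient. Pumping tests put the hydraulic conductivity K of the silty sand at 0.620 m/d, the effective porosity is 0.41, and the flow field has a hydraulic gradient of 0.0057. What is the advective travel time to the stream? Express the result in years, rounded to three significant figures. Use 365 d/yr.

145 years

q = Ki = 0.620 × 0.0057 = 0.003534 m/d
v = Ki/n = 0.620·0.0057/0.41 = 0.008620 m/d
t = L / v = 456 / 0.008620 = 52900 d
   = 52900 / 365 = 145 yr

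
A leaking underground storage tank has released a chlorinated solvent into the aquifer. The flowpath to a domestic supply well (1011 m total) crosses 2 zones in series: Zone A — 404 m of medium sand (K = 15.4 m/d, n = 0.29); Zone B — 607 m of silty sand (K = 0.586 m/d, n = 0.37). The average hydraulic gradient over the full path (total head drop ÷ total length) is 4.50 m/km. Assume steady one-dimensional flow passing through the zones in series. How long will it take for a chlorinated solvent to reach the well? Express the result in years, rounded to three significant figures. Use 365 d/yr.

219 years

Steady 1-D flow in series ⇒ the Darcy flux q is identical in every zone and the zone head losses add (resistances L/K in series).
Σ(L/K) = 404/15.4 + 607/0.586 = 26.23 + 1036 = 1062 d
K_eq = L_total / Σ(L/K) = 1011 / 1062 = 0.9519 m/d
q = K_eq · i = 0.9519 × 0.0045 = 0.004284 m/d (same in every zone)
Zone A: v = q/n = 0.004284/0.29 = 0.01477 m/d → t_A = 404/0.01477 = 27350 d
Zone B: v = q/n = 0.004284/0.37 = 0.01158 m/d → t_B = 607/0.01158 = 52430 d
Total t = 27350 + 52430 = 79780 d
   = 79780 / 365 = 219 yr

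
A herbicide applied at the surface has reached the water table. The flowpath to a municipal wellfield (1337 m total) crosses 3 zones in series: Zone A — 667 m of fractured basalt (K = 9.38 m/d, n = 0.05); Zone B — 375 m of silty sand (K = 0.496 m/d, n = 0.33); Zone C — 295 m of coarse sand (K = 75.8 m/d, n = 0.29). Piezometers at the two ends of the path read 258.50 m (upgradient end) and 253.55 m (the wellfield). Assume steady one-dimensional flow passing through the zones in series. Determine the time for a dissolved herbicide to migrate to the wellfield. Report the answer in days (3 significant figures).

Total head drop ΔH = 258.50 − 253.55 = 4.95 m
Steady 1-D flow in series ⇒ the Darcy flux q is identical in every zone and the zone head losses add (resistances L/K in series).
Σ(L/K) = 667/9.38 + 375/0.496 + 295/75.8 = 71.11 + 756.0 + 3.892 = 831.0 d
q = ΔH / Σ(L/K) = 4.95 / 831.0 = 0.005956 m/d (same in every zone)
Zone A: v = q/n = 0.005956/0.05 = 0.1191 m/d → t_A = 667/0.1191 = 5599 d
Zone B: v = q/n = 0.005956/0.33 = 0.01805 m/d → t_B = 375/0.01805 = 20780 d
Zone C: v = q/n = 0.005956/0.29 = 0.02054 m/d → t_C = 295/0.02054 = 14360 d
Total t = 5599 + 20780 + 14360 = 40740 d

40700 days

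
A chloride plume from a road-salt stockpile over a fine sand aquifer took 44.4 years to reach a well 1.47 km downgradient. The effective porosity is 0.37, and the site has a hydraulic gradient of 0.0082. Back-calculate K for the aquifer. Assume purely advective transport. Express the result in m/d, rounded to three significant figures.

t = 44.4 years = 16210 d
L = 1.47 km = 1470 m
v = L / t = 1470 / 16210 = 0.09071 m/d
K = v · n / i = 0.09071 × 0.37 / 0.0082 = 4.09 m/d

4.09 m/d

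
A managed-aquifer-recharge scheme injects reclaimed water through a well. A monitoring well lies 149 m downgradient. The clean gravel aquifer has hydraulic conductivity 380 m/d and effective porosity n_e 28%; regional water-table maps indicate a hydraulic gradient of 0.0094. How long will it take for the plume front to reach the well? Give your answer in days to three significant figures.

Specific discharge q = 380 × 0.0094 = 3.572 m/d
v = Ki/n = 380·0.0094/0.28 = 12.76 m/d
t = L / v = 149 / 12.76 = 11.68 d

11.7 days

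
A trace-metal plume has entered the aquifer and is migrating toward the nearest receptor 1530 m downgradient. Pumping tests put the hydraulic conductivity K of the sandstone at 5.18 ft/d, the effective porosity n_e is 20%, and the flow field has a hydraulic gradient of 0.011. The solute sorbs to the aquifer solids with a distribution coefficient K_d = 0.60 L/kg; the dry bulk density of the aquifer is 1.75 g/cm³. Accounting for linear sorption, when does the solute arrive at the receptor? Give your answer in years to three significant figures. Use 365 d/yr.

302 years

K = 5.18 ft/d × 0.3048 = 1.579 m/d
Specific discharge q = 1.579 × 0.011 = 0.01737 m/d
v_s = q/n_e = 0.01737/0.20 = 0.08684 m/d
Retardation R = 1 + ρ_b·K_d/n = 1 + 1.75×0.60/0.20 = 6.250
Contaminant velocity v_c = v/R = 0.08684/6.250 = 0.01389 m/d
t = L/v_c = 1530/0.01389 = 110100 d
   = 110100/365 = 302 yr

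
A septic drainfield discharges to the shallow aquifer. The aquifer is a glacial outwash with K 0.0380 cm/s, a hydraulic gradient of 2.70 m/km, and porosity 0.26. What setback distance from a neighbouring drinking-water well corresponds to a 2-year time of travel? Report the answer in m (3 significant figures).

K = 0.0380 cm/s × 864 = 32.83 m/d
q = Ki = 32.83 × 0.0027 = 0.08865 m/d
Seepage velocity v = q / n = 0.08865 / 0.26 = 0.3409 m/d
T = 2 yr × 365 = 730 d
L = v × T = 0.3409 × 730 = 248.9 m

249 m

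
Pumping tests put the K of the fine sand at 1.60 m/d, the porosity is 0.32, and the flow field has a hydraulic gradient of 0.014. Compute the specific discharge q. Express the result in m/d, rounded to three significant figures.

0.0224 m/d

Specific discharge q = 1.60 × 0.014 = 0.02240 m/d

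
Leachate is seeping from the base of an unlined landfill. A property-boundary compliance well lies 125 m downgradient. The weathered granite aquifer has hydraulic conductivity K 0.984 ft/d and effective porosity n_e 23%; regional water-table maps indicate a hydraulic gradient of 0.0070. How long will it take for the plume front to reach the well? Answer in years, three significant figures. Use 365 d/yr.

K = 0.984 ft/d × 0.3048 = 0.2999 m/d
Specific discharge q = 0.2999 × 0.0070 = 0.002099 m/d
Seepage velocity v = q / n = 0.002099 / 0.23 = 0.009128 m/d
t = L / v = 125 / 0.009128 = 13690 d
   = 13690 / 365 = 37.5 yr

37.5 years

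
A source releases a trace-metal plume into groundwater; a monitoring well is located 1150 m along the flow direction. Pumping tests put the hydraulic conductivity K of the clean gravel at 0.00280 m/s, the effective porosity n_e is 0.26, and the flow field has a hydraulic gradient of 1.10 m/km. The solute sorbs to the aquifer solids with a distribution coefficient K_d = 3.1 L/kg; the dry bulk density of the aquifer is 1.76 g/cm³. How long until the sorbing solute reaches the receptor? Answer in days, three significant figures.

K = 0.00280 m/s × 86400 s/d = 241.9 m/d
Specific discharge q = 241.9 × 0.0011 = 0.2661 m/d
Average linear velocity = 0.2661 / 0.26 = 1.024 m/d
Retardation R = 1 + ρ_b·K_d/n = 1 + 1.76×3.1/0.26 = 21.98
Contaminant velocity v_c = v/R = 1.024/21.98 = 0.04656 m/d
t = L/v_c = 1150/0.04656 = 24700 d

24700 days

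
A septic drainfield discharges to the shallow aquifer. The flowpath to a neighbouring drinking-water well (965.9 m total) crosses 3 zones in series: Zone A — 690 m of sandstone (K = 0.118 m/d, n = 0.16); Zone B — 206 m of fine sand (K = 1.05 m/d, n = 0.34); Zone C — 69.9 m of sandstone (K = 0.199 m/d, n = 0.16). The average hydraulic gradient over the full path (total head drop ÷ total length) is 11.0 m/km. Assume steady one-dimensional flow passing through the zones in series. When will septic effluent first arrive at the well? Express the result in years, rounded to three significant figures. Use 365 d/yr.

For zones in series the flux q is common to all zones; the equivalent conductivity is the harmonic (thickness-weighted) mean, K_eq = L_total / Σ(L_j/K_j).
Σ(L/K) = 690/0.118 + 206/1.05 + 69.9/0.199 = 5847 + 196.2 + 351.3 = 6395 d
K_eq = L_total / Σ(L/K) = 965.9 / 6395 = 0.1510 m/d
q = K_eq · i = 0.1510 × 0.011 = 0.001661 m/d (same in every zone)
Zone A: v = q/n = 0.001661/0.16 = 0.01038 m/d → t_A = 690/0.01038 = 66450 d
Zone B: v = q/n = 0.001661/0.34 = 0.004887 m/d → t_B = 206/0.004887 = 42160 d
Zone C: v = q/n = 0.001661/0.16 = 0.01038 m/d → t_C = 69.9/0.01038 = 6731 d
Total t = 66450 + 42160 + 6731 = 115300 d
   = 115300 / 365 = 316 yr

316 years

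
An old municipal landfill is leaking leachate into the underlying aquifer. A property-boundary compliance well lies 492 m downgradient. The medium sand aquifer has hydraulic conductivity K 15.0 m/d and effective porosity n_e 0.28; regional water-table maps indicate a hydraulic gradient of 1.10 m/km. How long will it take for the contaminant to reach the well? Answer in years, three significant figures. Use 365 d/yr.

Darcy flux q = K·i = 15.0 × 0.0011 = 0.01650 m/d
Average linear velocity = 0.01650 / 0.28 = 0.05893 m/d
t = L / v = 492 / 0.05893 = 8349 d
   = 8349 / 365 = 22.9 yr

22.9 years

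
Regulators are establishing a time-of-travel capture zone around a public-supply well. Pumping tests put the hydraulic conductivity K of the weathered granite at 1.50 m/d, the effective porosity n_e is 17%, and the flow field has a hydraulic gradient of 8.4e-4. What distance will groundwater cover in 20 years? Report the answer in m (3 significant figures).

54.1 m

q = Ki = 1.50 × 8.4e-4 = 0.001260 m/d
Seepage velocity v = q / n = 0.001260 / 0.17 = 0.007412 m/d
T = 20 yr × 365 = 7300 d
L = v × T = 0.007412 × 7300 = 54.11 m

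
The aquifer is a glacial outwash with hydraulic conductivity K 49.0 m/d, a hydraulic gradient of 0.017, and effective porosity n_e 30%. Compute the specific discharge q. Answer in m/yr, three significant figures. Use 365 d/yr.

Darcy flux q = K·i = 49.0 × 0.017 = 0.8330 m/d
   = 0.8330 × 365 = 304 m/yr

304 m/yr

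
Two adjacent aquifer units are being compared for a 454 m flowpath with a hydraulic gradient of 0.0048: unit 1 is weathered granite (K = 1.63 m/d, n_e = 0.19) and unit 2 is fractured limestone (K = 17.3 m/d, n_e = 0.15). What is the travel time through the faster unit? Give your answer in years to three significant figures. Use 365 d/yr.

Unit 1 (weathered granite): v = 1.63×0.0048/0.19 = 0.04118 m/d, t = 454/0.04118 = 11030 d
Unit 2 (fractured limestone): v = 17.3×0.0048/0.15 = 0.5536 m/d, t = 454/0.5536 = 820.1 d
Faster: 820.1 d / 365 = 2.25 yr

2.25 years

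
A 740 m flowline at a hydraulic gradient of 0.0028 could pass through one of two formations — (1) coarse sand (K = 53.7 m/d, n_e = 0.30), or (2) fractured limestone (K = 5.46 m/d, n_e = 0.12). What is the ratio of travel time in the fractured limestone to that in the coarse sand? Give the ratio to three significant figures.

Unit 1 (coarse sand): v = 53.7×0.0028/0.30 = 0.5012 m/d, t = 740/0.5012 = 1476 d
Unit 2 (fractured limestone): v = 5.46×0.0028/0.12 = 0.1274 m/d, t = 740/0.1274 = 5808 d
t(fractured limestone) / t(coarse sand) = 5808/1476 = 3.93

3.93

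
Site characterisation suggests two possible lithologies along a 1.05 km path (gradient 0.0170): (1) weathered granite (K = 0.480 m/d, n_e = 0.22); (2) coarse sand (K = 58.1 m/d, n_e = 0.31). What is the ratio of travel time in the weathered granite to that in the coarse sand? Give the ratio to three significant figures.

85.9

Unit 1 (weathered granite): v = 0.480×0.017/0.22 = 0.03709 m/d, t = 1050/0.03709 = 28310 d
Unit 2 (coarse sand): v = 58.1×0.017/0.31 = 3.186 m/d, t = 1050/3.186 = 329.6 d
t(weathered granite) / t(coarse sand) = 28310/329.6 = 85.9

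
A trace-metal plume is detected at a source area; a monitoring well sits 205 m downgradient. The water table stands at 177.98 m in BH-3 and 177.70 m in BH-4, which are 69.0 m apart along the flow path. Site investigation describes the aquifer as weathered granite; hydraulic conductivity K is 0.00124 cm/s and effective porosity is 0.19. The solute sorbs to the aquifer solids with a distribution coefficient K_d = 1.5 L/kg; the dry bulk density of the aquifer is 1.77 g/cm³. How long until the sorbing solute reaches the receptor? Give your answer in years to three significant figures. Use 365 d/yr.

Hydraulic gradient i = (177.98 − 177.70) / 69.0 = 0.28 / 69.0 = 0.004058
K = 0.00124 cm/s × 864 = 1.071 m/d
Darcy flux q = K·i = 1.071 × 0.004058 = 0.004348 m/d
Seepage velocity v = q / n = 0.004348 / 0.19 = 0.02288 m/d
Retardation R = 1 + ρ_b·K_d/n = 1 + 1.77×1.5/0.19 = 14.97
Contaminant velocity v_c = v/R = 0.02288/14.97 = 0.001528 m/d
t = L/v_c = 205/0.001528 = 134200 d
   = 134200/365 = 368 yr

368 years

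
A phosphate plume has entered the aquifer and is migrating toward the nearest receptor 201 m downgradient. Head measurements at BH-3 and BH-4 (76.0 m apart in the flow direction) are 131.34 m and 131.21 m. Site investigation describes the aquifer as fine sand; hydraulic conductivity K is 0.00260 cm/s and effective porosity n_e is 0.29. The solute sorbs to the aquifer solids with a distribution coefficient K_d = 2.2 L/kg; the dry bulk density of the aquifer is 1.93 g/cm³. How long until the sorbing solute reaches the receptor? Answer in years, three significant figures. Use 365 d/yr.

650 years

Hydraulic gradient i = (131.34 − 131.21) / 76.0 = 0.13 / 76.0 = 0.001711
K = 0.00260 cm/s × 864 = 2.246 m/d
Specific discharge q = 2.246 × 0.001711 = 0.003843 m/d
Average linear velocity = 0.003843 / 0.29 = 0.01325 m/d
Retardation R = 1 + ρ_b·K_d/n = 1 + 1.93×2.2/0.29 = 15.64
Contaminant velocity v_c = v/R = 0.01325/15.64 = 8.471e-4 m/d
t = L/v_c = 201/8.471e-4 = 237300 d
   = 237300/365 = 650 yr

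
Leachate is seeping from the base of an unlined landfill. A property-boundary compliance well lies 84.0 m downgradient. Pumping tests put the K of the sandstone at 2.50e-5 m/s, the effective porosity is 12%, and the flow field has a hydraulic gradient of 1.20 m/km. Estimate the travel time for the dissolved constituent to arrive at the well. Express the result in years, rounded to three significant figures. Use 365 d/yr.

10.7 years

K = 2.50e-5 m/s × 86400 s/d = 2.160 m/d
Darcy flux q = K·i = 2.160 × 0.0012 = 0.002592 m/d
Average linear velocity = 0.002592 / 0.12 = 0.02160 m/d
t = L / v = 84.0 / 0.02160 = 3889 d
   = 3889 / 365 = 10.7 yr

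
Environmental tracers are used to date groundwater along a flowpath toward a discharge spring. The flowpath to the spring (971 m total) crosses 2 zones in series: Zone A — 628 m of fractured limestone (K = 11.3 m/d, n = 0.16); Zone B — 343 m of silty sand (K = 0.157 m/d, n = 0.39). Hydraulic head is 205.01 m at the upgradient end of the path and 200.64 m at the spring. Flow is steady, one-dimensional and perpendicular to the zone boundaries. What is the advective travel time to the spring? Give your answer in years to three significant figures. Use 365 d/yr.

Total head drop ΔH = 205.01 − 200.64 = 4.37 m
Continuity: the same q passes through each zone, so ΔH = q·Σ(L_j/K_j) — the zones act as resistances in series.
Σ(L/K) = 628/11.3 + 343/0.157 = 55.58 + 2185 = 2240 d
q = ΔH / Σ(L/K) = 4.37 / 2240 = 0.001951 m/d (same in every zone)
Zone A: v = q/n = 0.001951/0.16 = 0.01219 m/d → t_A = 628/0.01219 = 51510 d
Zone B: v = q/n = 0.001951/0.39 = 0.005002 m/d → t_B = 343/0.005002 = 68580 d
Total t = 51510 + 68580 = 120100 d
   = 120100 / 365 = 329 yr

329 years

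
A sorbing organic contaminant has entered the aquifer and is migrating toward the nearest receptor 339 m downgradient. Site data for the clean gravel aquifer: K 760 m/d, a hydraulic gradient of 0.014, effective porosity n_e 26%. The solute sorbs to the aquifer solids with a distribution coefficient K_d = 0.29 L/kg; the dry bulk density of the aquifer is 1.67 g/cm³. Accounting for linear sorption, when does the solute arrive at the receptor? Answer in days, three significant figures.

q = Ki = 760 × 0.014 = 10.64 m/d
Seepage velocity v = q / n = 10.64 / 0.26 = 40.92 m/d
Retardation R = 1 + ρ_b·K_d/n = 1 + 1.67×0.29/0.26 = 2.863
Contaminant velocity v_c = v/R = 40.92/2.863 = 14.30 m/d
t = L/v_c = 339/14.30 = 23.71 d

23.7 days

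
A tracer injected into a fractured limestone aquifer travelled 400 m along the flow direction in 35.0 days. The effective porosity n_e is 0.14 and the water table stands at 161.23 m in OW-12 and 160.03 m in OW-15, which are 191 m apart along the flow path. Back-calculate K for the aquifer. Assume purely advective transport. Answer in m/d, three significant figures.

255 m/d

Hydraulic gradient i = (161.23 − 160.03) / 191 = 1.20 / 191 = 0.006283
v = L / t = 400 / 35.0 = 11.43 m/d
K = v · n / i = 11.43 × 0.14 / 0.006283 = 255 m/d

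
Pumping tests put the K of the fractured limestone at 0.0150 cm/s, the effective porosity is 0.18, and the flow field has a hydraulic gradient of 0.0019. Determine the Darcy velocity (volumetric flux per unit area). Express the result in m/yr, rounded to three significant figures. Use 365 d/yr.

K = 0.0150 cm/s × 864 = 12.96 m/d
q = Ki = 12.96 × 0.0019 = 0.02462 m/d
   = 0.02462 × 365 = 8.99 m/yr

8.99 m/yr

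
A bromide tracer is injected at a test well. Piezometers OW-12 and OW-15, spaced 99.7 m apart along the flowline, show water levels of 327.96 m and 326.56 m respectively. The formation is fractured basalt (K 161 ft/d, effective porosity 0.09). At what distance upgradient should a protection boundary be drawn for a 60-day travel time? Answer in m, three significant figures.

Hydraulic gradient i = (327.96 − 326.56) / 99.7 = 1.40 / 99.7 = 0.01404
K = 161 ft/d × 0.3048 = 49.07 m/d
Darcy flux q = K·i = 49.07 × 0.01404 = 0.6891 m/d
v_s = q/n_e = 0.6891/0.09 = 7.657 m/d
L = v × T = 7.657 × 60 = 459.4 m

459 m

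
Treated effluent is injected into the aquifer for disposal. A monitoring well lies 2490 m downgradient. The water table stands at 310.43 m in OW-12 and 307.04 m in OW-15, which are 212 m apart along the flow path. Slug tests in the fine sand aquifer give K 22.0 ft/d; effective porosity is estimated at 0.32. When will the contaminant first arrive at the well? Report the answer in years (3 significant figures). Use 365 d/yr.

Hydraulic gradient i = (310.43 − 307.04) / 212 = 3.39 / 212 = 0.01599
K = 22.0 ft/d × 0.3048 = 6.706 m/d
Specific discharge q = 6.706 × 0.01599 = 0.1072 m/d
v_s = q/n_e = 0.1072/0.32 = 0.3351 m/d
t = L / v = 2490 / 0.3351 = 7431 d
   = 7431 / 365 = 20.4 yr

20.4 years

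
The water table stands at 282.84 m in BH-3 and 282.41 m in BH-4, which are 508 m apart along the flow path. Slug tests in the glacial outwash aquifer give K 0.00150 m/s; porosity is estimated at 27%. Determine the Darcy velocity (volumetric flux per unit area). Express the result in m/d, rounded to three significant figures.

Hydraulic gradient i = (282.84 − 282.41) / 508 = 0.43 / 508 = 8.465e-4
K = 0.00150 m/s × 86400 s/d = 129.6 m/d
Specific discharge q = 129.6 × 8.465e-4 = 0.1097 m/d

0.110 m/d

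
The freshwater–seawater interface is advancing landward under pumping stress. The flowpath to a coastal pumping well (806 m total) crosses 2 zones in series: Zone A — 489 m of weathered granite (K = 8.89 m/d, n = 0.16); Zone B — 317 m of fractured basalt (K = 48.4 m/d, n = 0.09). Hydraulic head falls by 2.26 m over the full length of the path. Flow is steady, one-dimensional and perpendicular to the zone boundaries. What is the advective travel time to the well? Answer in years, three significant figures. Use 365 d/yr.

7.97 years

Steady 1-D flow in series ⇒ the Darcy flux q is identical in every zone and the zone head losses add (resistances L/K in series).
Σ(L/K) = 489/8.89 + 317/48.4 = 55.01 + 6.550 = 61.56 d
q = ΔH / Σ(L/K) = 2.26 / 61.56 = 0.03672 m/d (same in every zone)
Zone A: v = q/n = 0.03672/0.16 = 0.2295 m/d → t_A = 489/0.2295 = 2131 d
Zone B: v = q/n = 0.03672/0.09 = 0.4079 m/d → t_B = 317/0.4079 = 777.1 d
Total t = 2131 + 777.1 = 2908 d
   = 2908 / 365 = 7.97 yr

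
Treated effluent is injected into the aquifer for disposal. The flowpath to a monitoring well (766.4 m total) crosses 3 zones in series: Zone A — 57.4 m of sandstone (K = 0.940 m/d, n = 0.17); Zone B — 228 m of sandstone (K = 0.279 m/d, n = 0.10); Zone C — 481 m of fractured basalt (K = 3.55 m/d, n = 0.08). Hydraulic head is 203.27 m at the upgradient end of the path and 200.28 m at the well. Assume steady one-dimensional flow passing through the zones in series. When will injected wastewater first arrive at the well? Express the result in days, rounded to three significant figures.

Total head drop ΔH = 203.27 − 200.28 = 2.99 m
Steady 1-D flow in series ⇒ the Darcy flux q is identical in every zone and the zone head losses add (resistances L/K in series).
Σ(L/K) = 57.4/0.940 + 228/0.279 + 481/3.55 = 61.06 + 817.2 + 135.5 = 1014 d
q = ΔH / Σ(L/K) = 2.99 / 1014 = 0.002949 m/d (same in every zone)
Zone A: v = q/n = 0.002949/0.17 = 0.01735 m/d → t_A = 57.4/0.01735 = 3308 d
Zone B: v = q/n = 0.002949/0.10 = 0.02949 m/d → t_B = 228/0.02949 = 7730 d
Zone C: v = q/n = 0.002949/0.08 = 0.03687 m/d → t_C = 481/0.03687 = 13050 d
Total t = 3308 + 7730 + 13050 = 24090 d

24100 days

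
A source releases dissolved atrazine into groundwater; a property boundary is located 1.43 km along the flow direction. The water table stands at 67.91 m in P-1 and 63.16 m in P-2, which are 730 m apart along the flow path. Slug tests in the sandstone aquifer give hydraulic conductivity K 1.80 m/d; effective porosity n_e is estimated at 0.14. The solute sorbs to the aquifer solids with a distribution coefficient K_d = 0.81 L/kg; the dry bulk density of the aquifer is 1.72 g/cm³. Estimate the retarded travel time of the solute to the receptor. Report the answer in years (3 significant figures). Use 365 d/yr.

Hydraulic gradient i = (67.91 − 63.16) / 730 = 4.75 / 730 = 0.006507
Specific discharge q = 1.80 × 0.006507 = 0.01171 m/d
Seepage velocity v = q / n = 0.01171 / 0.14 = 0.08366 m/d
Retardation R = 1 + ρ_b·K_d/n = 1 + 1.72×0.81/0.14 = 10.95
Contaminant velocity v_c = v/R = 0.08366/10.95 = 0.007639 m/d
L = 1.43 km = 1430 m
t = L/v_c = 1430/0.007639 = 187200 d
   = 187200/365 = 513 yr

513 years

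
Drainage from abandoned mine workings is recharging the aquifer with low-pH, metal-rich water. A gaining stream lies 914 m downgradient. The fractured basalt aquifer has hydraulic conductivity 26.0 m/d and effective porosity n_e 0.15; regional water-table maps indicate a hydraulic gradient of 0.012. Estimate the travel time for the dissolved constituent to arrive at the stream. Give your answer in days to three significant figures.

439 days

Specific discharge q = 26.0 × 0.012 = 0.3120 m/d
Average linear velocity = 0.3120 / 0.15 = 2.080 m/d
t = L / v = 914 / 2.080 = 439.4 d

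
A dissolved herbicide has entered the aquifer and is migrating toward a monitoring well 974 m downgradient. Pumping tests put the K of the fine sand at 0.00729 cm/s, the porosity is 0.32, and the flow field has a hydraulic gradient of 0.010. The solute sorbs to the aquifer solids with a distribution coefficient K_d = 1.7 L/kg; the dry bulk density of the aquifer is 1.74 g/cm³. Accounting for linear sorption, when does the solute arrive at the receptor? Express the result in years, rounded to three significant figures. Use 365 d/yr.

K = 0.00729 cm/s × 864 = 6.299 m/d
Specific discharge q = 6.299 × 0.010 = 0.06299 m/d
v_s = q/n_e = 0.06299/0.32 = 0.1968 m/d
Retardation R = 1 + ρ_b·K_d/n = 1 + 1.74×1.7/0.32 = 10.24
Contaminant velocity v_c = v/R = 0.1968/10.24 = 0.01921 m/d
t = L/v_c = 974/0.01921 = 50690 d
   = 50690/365 = 139 yr

139 years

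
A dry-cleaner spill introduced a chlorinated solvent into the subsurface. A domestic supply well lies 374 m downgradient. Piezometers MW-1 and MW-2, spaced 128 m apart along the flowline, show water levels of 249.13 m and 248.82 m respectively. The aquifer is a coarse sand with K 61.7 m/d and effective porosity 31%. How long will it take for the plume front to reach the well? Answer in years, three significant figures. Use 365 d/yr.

Hydraulic gradient i = (249.13 − 248.82) / 128 = 0.31 / 128 = 0.002422
Darcy flux q = K·i = 61.7 × 0.002422 = 0.1494 m/d
v = Ki/n = 61.7·0.002422/0.31 = 0.4820 m/d
t = L / v = 374 / 0.4820 = 775.9 d
   = 775.9 / 365 = 2.13 yr

2.13 years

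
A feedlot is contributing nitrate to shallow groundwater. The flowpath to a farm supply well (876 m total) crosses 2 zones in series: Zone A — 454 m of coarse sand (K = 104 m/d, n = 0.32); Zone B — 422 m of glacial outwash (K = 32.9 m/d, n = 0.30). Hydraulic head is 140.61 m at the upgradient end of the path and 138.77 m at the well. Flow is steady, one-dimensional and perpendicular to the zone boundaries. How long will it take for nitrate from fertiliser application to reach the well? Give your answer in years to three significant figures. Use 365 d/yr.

6.96 years

Total head drop ΔH = 140.61 − 138.77 = 1.84 m
Continuity: the same q passes through each zone, so ΔH = q·Σ(L_j/K_j) — the zones act as resistances in series.
Σ(L/K) = 454/104 + 422/32.9 = 4.365 + 12.83 = 17.19 d
q = ΔH / Σ(L/K) = 1.84 / 17.19 = 0.1070 m/d (same in every zone)
Zone A: v = q/n = 0.1070/0.32 = 0.3345 m/d → t_A = 454/0.3345 = 1357 d
Zone B: v = q/n = 0.1070/0.30 = 0.3568 m/d → t_B = 422/0.3568 = 1183 d
Total t = 1357 + 1183 = 2540 d
   = 2540 / 365 = 6.96 yr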